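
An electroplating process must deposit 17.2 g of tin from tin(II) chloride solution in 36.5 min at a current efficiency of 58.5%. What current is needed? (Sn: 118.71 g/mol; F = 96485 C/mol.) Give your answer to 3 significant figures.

21.8 A

n(Sn) = 17.2 / 118.71 = 0.1449 mol
Sn²⁺ + 2e⁻ → Sn, so n(e⁻) = 2 × 0.1449 = 0.2898 mol
Q = 0.2898 × 96485 / 0.585 = 47800 C
I = Q / t = 47800 / 2190 s = 21.8 A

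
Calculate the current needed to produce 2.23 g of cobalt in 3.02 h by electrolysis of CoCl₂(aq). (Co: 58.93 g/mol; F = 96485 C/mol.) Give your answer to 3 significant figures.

0.672 A

n(Co) = 2.23 / 58.93 = 0.03784 mol
Co²⁺ + 2e⁻ → Co, so n(e⁻) = 2 × 0.03784 = 0.07568 mol
Q = 0.07568 × 96485 = 7302 C
I = Q / t = 7302 / 10872 s = 0.672 A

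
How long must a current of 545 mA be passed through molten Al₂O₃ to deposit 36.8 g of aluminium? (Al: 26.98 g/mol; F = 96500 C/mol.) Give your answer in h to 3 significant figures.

201 h

n(Al) = 36.8 / 26.98 = 1.364 mol
Al³⁺ + 3e⁻ → Al, so n(e⁻) = 3 × 1.364 = 4.092 mol
Q = 4.092 × 96500 = 3.949×10^5 C
t = Q / I = 3.949×10^5 / 0.545 = 7.246×10^5 s = 201 h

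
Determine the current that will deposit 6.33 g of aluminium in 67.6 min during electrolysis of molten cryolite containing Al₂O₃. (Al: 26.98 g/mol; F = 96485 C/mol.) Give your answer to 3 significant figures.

16.7 A

n(Al) = 6.33 / 26.98 = 0.2346 mol
Al³⁺ + 3e⁻ → Al, so n(e⁻) = 3 × 0.2346 = 0.7038 mol
Q = 0.7038 × 96485 = 67910 C
I = Q / t = 67910 / 4056 s = 16.7 A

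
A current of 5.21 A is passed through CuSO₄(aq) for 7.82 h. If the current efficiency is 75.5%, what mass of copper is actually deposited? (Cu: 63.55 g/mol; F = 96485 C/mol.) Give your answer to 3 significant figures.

36.5 g

Q = 5.21 × 28152 = 1.467×10^5 C
n(e⁻) = 1.467×10^5 / 96485 = 1.520 mol
Cu²⁺ + 2e⁻ → Cu, so theoretical m(Cu) = 0.7600 × 63.55 = 48.30 g
Actual mass = 75.5% × 48.30 = 36.5 g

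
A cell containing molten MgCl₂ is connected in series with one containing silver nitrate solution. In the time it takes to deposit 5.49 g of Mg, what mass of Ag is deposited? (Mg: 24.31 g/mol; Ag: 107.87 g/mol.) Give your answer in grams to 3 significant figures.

n(Mg) = 5.49 / 24.31 = 0.2258 mol
Mg²⁺ + 2e⁻ → Mg, so n(e⁻) = 2 × 0.2258 = 0.4516 mol
In series, the same 0.4516 mol of electrons flows through the second cell.
Ag⁺ + e⁻ → Ag, so n(Ag) = 0.4516 mol
m(Ag) = 0.4516 × 107.87 = 48.7 g

48.7 g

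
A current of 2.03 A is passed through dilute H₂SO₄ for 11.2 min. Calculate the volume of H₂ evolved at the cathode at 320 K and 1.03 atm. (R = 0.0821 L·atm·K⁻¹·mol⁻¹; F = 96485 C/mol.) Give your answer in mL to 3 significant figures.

Q = It = 2.03 × 672 = 1364 C
n(e⁻) = Q/F = 1364/96485 = 0.01414 mol
2H⁺ + 2e⁻ → H₂, so n(H₂) = 0.01414 / 2 = 0.007070 mol
V = nRT/P = 0.007070 × 0.0821 × 320 / 1.03 = 0.1803 L
= 180 mL

180 mL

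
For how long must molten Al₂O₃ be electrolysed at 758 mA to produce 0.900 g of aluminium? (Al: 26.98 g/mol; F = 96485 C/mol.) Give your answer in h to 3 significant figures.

n(Al) = 0.900 / 26.98 = 0.03336 mol
Al³⁺ + 3e⁻ → Al, so n(e⁻) = 3 × 0.03336 = 0.1001 mol
Q = 0.1001 × 96485 = 9658 C
t = Q / I = 9658 / 0.758 = 12740 s = 3.54 h

3.54 h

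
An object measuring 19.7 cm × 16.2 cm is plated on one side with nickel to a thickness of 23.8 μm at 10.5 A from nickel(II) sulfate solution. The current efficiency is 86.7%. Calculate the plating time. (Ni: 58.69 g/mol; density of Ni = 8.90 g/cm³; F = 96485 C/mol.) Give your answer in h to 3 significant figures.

0.678 h

Plated area = 19.7 × 16.2 = 319.1 cm²
Volume = 319.1 × 23.8×10⁻⁴ cm = 0.7595 cm³
m(Ni) = 0.7595 × 8.90 = 6.760 g
n(Ni) = 6.760 / 58.69 = 0.1152 mol; n(e⁻) = 2 × 0.1152 = 0.2304 mol
Q = 0.2304 × 96485 / 0.867 = 25640 C
t = 25640 / 10.5 = 2442 s = 0.678 h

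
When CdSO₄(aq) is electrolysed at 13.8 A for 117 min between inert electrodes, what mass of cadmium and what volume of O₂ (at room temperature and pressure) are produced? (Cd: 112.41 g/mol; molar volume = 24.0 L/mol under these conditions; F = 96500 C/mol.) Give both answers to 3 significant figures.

56.4 g Cd; 6.02 L O₂

Q = 13.8 × 7020 = 96880 C; n(e⁻) = 96880 / 96500 = 1.004 mol
Cathode: Cd²⁺ + 2e⁻ → Cd → n(Cd) = 1.004/2 = 0.5020 mol → 56.4 g
Anode: 2H₂O → O₂ + 4H⁺ + 4e⁻ → n(O₂) = 1.004/4 = 0.2510 mol → 6.02 L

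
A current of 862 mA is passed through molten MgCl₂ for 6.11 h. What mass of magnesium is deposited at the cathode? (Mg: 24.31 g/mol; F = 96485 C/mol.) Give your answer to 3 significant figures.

Q = 0.862 A × 21996 s = 18960 C
Moles of electrons = 18960 / 96485 = 0.1965 mol
Mg²⁺ + 2e⁻ → Mg, so n(Mg) = 0.1965 / 2 = 0.09825 mol
m = 0.09825 × 24.31 = 2.39 g

2.39 g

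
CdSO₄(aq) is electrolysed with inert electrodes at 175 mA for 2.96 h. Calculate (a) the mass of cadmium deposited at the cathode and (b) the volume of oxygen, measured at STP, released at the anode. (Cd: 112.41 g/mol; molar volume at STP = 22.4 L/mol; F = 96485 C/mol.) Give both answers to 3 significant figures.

1.09 g Cd; 0.108 L O₂

Q = 0.175 × 10656 = 1865 C; n(e⁻) = 1865 / 96485 = 0.01933 mol
Cathode: Cd²⁺ + 2e⁻ → Cd → n(Cd) = 0.01933/2 = 0.009665 mol → 1.09 g
Anode: 2H₂O → O₂ + 4H⁺ + 4e⁻ → n(O₂) = 0.01933/4 = 0.004833 mol → 0.108 L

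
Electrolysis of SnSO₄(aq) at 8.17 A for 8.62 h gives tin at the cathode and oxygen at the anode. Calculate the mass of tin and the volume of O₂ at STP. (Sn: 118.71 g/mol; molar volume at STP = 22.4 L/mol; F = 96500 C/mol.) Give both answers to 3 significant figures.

156 g Sn; 14.7 L O₂

Q = 8.17 × 31032 = 2.535×10^5 C; n(e⁻) = 2.535×10^5 / 96500 = 2.627 mol
Cathode: Sn²⁺ + 2e⁻ → Sn → n(Sn) = 2.627/2 = 1.314 mol → 156 g
Anode: 2H₂O → O₂ + 4H⁺ + 4e⁻ → n(O₂) = 2.627/4 = 0.6568 mol → 14.7 L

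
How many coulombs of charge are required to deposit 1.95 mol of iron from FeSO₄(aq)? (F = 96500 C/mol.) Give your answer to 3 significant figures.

Fe²⁺ + 2e⁻ → Fe, so n(e⁻) = 2 × 1.95 = 3.900 mol
Q = 3.900 × 96500 = 3.764×10^5 C

3.76×10^5 C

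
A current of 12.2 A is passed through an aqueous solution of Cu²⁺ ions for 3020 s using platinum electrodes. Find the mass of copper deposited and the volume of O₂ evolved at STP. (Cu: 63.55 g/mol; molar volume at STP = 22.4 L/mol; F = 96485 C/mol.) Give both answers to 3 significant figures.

12.1 g Cu; 2.14 L O₂

Q = 12.2 × 3020 = 36840 C; n(e⁻) = 36840 / 96485 = 0.3818 mol
Cathode: Cu²⁺ + 2e⁻ → Cu → n(Cu) = 0.3818/2 = 0.1909 mol → 12.1 g
Anode: 2H₂O → O₂ + 4H⁺ + 4e⁻ → n(O₂) = 0.3818/4 = 0.09545 mol → 2.14 L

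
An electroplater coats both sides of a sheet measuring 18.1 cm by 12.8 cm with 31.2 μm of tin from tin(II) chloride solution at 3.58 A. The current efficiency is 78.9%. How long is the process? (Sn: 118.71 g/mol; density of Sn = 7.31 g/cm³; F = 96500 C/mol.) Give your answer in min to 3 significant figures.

101 min

Plated area = 2 × 18.1 × 12.8 = 463.4 cm²
Volume = 463.4 × 31.2×10⁻⁴ cm = 1.446 cm³
m(Sn) = 1.446 × 7.31 = 10.57 g
n(Sn) = 10.57 / 118.71 = 0.08904 mol; n(e⁻) = 2 × 0.08904 = 0.1781 mol
Q = 0.1781 × 96500 / 0.789 = 21780 C
t = 21780 / 3.58 = 6084 s = 101 min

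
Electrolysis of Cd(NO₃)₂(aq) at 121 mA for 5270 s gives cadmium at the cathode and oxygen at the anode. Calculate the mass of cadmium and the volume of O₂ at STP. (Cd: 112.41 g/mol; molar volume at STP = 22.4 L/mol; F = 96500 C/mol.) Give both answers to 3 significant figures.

Q = 0.121 × 5270 = 637.7 C; n(e⁻) = 637.7 / 96500 = 0.006608 mol
Cathode: Cd²⁺ + 2e⁻ → Cd → n(Cd) = 0.006608/2 = 0.003304 mol → 0.371 g
Anode: 2H₂O → O₂ + 4H⁺ + 4e⁻ → n(O₂) = 0.006608/4 = 0.001652 mol → 0.0370 L

0.371 g Cd; 0.0370 L O₂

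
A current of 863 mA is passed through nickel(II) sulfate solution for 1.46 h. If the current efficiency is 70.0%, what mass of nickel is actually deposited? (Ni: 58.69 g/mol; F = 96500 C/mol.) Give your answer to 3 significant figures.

Q = 0.863 × 5256 = 4536 C
n(e⁻) = 4536 / 96500 = 0.04701 mol
Ni²⁺ + 2e⁻ → Ni, so theoretical m(Ni) = 0.02351 × 58.69 = 1.380 g
Actual mass = 70.0% × 1.380 = 0.966 g

0.966 g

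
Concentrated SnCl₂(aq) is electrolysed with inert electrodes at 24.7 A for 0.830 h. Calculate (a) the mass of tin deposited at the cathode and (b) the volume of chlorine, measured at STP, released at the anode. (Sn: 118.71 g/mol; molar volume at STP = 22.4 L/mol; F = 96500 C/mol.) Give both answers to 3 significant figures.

45.4 g Sn; 8.57 L Cl₂

Q = 24.7 × 2988 = 73800 C; n(e⁻) = 73800 / 96500 = 0.7648 mol
Cathode: Sn²⁺ + 2e⁻ → Sn → n(Sn) = 0.7648/2 = 0.3824 mol → 45.4 g
Anode: 2Cl⁻ → Cl₂ + 2e⁻ → n(Cl₂) = 0.7648/2 = 0.3824 mol → 8.57 L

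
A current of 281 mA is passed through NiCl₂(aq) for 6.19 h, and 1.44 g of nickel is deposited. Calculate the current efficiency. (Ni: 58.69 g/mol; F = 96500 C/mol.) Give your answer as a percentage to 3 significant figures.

Q = 0.281 × 22284 = 6262 C
n(e⁻) = 6262 / 96500 = 0.06489 mol
Ni²⁺ + 2e⁻ → Ni, so theoretical n(Ni) = 0.03245 mol → 1.904 g
Efficiency = 1.44 / 1.904 = 0.7563 = 75.6%

75.6%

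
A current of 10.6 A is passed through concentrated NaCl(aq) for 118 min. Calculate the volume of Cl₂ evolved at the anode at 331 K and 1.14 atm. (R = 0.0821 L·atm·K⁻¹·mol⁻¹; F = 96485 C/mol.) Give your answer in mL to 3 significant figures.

9270 mL

Q = It = 10.6 × 7080 = 75050 C
Moles of electrons = 75050 / 96485 = 0.7778 mol
2Cl⁻ → Cl₂ + 2e⁻, so n(Cl₂) = 0.7778 / 2 = 0.3889 mol
V = nRT/P = 0.3889 × 0.0821 × 331 / 1.14 = 9.271 L
= 9270 mL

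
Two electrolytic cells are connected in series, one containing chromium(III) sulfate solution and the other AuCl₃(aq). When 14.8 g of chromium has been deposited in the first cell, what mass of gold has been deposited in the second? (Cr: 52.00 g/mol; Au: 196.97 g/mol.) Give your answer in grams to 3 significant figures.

56.1 g

n(Cr) = 14.8 / 52.00 = 0.2846 mol
Cr³⁺ + 3e⁻ → Cr, so n(e⁻) = 3 × 0.2846 = 0.8538 mol
The cells are in series, so the same charge (and hence the same n(e⁻) = 0.8538 mol) passes through both.
Au³⁺ + 3e⁻ → Au, so n(Au) = 0.8538 / 3 = 0.2846 mol
m(Au) = 0.2846 × 196.97 = 56.1 g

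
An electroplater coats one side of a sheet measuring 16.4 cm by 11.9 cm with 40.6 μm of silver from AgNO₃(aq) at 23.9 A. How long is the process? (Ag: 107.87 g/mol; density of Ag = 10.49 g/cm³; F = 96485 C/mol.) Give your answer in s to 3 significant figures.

Plated area = 16.4 × 11.9 = 195.2 cm²
Volume = 195.2 × 40.6×10⁻⁴ cm = 0.7925 cm³
m(Ag) = 0.7925 × 10.49 = 8.313 g
n(Ag) = 8.313 / 107.87 = 0.07706 mol; n(e⁻) = 0.07706 mol
Q = 0.07706 × 96485 = 7435 C
t = 7435 / 23.9 = 311.1 s

311 s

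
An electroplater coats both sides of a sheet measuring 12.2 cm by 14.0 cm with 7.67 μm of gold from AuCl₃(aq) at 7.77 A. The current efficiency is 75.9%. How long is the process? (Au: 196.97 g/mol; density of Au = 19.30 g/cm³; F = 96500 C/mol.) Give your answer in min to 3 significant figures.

21.0 min

Plated area = 2 × 12.2 × 14.0 = 341.6 cm²
Volume = 341.6 × 7.67×10⁻⁴ cm = 0.2620 cm³
m(Au) = 0.2620 × 19.30 = 5.057 g
n(Au) = 5.057 / 196.97 = 0.02567 mol; n(e⁻) = 3 × 0.02567 = 0.07701 mol
Q = 0.07701 × 96500 / 0.759 = 9791 C
t = 9791 / 7.77 = 1260 s = 21.0 min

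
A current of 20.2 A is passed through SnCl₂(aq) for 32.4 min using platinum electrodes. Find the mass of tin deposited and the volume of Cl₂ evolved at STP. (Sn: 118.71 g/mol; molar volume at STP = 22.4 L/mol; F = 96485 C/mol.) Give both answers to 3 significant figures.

24.2 g Sn; 4.56 L Cl₂

Q = 20.2 × 1944 = 39270 C; n(e⁻) = 39270 / 96485 = 0.4070 mol
Cathode: Sn²⁺ + 2e⁻ → Sn → n(Sn) = 0.4070/2 = 0.2035 mol → 24.2 g
Anode: 2Cl⁻ → Cl₂ + 2e⁻ → n(Cl₂) = 0.4070/2 = 0.2035 mol → 4.56 L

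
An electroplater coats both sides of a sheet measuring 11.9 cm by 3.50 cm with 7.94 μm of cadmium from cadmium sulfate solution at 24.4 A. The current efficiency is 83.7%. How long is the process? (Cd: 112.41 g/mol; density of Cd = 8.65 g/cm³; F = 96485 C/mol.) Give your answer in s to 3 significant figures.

48.1 s

Plated area = 2 × 11.9 × 3.50 = 83.30 cm²
Volume = 83.30 × 7.94×10⁻⁴ cm = 0.06614 cm³
m(Cd) = 0.06614 × 8.65 = 0.5721 g
n(Cd) = 0.5721 / 112.41 = 0.005089 mol; n(e⁻) = 2 × 0.005089 = 0.01018 mol
Q = 0.01018 × 96485 / 0.837 = 1173 C
t = 1173 / 24.4 = 48.07 s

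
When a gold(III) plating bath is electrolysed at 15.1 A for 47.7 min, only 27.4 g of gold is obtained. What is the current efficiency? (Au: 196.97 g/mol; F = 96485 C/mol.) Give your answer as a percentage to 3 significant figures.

93.2%

Q = 15.1 × 2862 = 43220 C
n(e⁻) = 43220 / 96485 = 0.4479 mol
Au³⁺ + 3e⁻ → Au, so theoretical n(Au) = 0.1493 mol → 29.41 g
Efficiency = 27.4 / 29.41 = 0.9317 = 93.2%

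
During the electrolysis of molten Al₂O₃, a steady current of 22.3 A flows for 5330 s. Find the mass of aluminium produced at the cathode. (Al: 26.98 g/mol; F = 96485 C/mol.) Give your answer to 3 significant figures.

11.1 g

Q = It = 22.3 × 5330 = 1.189×10^5 C
Moles of electrons = 1.189×10^5 / 96485 = 1.232 mol
Al³⁺ + 3e⁻ → Al, so n(Al) = 1.232 / 3 = 0.4107 mol
m = 0.4107 × 26.98 = 11.1 g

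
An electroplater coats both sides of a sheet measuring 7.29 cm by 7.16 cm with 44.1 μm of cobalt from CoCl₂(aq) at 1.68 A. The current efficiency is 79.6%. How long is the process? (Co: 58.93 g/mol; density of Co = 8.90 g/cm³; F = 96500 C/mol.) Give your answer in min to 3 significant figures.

167 min

Plated area = 2 × 7.29 × 7.16 = 104.4 cm²
Volume = 104.4 × 44.1×10⁻⁴ cm = 0.4604 cm³
m(Co) = 0.4604 × 8.90 = 4.098 g
n(Co) = 4.098 / 58.93 = 0.06954 mol; n(e⁻) = 2 × 0.06954 = 0.1391 mol
Q = 0.1391 × 96500 / 0.796 = 16860 C
t = 16860 / 1.68 = 10040 s = 167 min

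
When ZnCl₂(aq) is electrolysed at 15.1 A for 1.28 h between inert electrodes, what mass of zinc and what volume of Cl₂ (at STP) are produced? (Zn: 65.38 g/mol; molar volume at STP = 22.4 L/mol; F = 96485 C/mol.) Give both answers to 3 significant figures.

23.6 g Zn; 8.08 L Cl₂

Q = 15.1 × 4608 = 69580 C; n(e⁻) = 69580 / 96485 = 0.7211 mol
Cathode: Zn²⁺ + 2e⁻ → Zn → n(Zn) = 0.7211/2 = 0.3606 mol → 23.6 g
Anode: 2Cl⁻ → Cl₂ + 2e⁻ → n(Cl₂) = 0.7211/2 = 0.3606 mol → 8.08 L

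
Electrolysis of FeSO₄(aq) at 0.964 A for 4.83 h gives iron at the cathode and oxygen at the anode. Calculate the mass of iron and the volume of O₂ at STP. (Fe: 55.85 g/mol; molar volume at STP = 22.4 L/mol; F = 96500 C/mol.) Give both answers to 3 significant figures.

Q = 0.964 × 17388 = 16760 C; n(e⁻) = 16760 / 96500 = 0.1737 mol
Cathode: Fe²⁺ + 2e⁻ → Fe → n(Fe) = 0.1737/2 = 0.08685 mol → 4.85 g
Anode: 2H₂O → O₂ + 4H⁺ + 4e⁻ → n(O₂) = 0.1737/4 = 0.04343 mol → 0.973 L

4.85 g Fe; 0.973 L O₂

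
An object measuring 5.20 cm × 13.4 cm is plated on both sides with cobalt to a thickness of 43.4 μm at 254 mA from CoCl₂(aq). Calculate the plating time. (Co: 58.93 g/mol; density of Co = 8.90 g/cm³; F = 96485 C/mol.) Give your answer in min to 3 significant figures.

Plated area = 2 × 5.20 × 13.4 = 139.4 cm²
Volume = 139.4 × 43.4×10⁻⁴ cm = 0.6050 cm³
m(Co) = 0.6050 × 8.90 = 5.385 g
n(Co) = 5.385 / 58.93 = 0.09138 mol; n(e⁻) = 2 × 0.09138 = 0.1828 mol
Q = 0.1828 × 96485 = 17640 C
t = 17640 / 0.254 = 69450 s = 1160 min

1160 min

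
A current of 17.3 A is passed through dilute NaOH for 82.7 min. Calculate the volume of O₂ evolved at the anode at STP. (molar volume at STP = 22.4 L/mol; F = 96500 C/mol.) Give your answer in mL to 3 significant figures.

Q = 17.3 A × 4962 s = 85840 C
Moles of electrons = 85840 / 96500 = 0.8895 mol
2H₂O → O₂ + 4H⁺ + 4e⁻, so n(O₂) = 0.8895 / 4 = 0.2224 mol
V = 0.2224 × 22.4 = 4.982 L
= 4980 mL

4980 mL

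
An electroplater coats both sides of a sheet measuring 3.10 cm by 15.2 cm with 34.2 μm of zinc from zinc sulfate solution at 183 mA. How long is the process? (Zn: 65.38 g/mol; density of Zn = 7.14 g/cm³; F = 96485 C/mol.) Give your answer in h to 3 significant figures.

10.3 h

Plated area = 2 × 3.10 × 15.2 = 94.24 cm²
Volume = 94.24 × 34.2×10⁻⁴ cm = 0.3223 cm³
m(Zn) = 0.3223 × 7.14 = 2.301 g
n(Zn) = 2.301 / 65.38 = 0.03519 mol; n(e⁻) = 2 × 0.03519 = 0.07038 mol
Q = 0.07038 × 96485 = 6791 C
t = 6791 / 0.183 = 37110 s = 10.3 h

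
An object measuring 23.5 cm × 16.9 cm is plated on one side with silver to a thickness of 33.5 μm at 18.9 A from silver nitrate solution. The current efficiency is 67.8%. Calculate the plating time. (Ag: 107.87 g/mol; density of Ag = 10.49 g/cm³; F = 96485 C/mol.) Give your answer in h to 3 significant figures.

Plated area = 23.5 × 16.9 = 397.2 cm²
Volume = 397.2 × 33.5×10⁻⁴ cm = 1.331 cm³
m(Ag) = 1.331 × 10.49 = 13.96 g
n(Ag) = 13.96 / 107.87 = 0.1294 mol; n(e⁻) = 0.1294 mol
Q = 0.1294 × 96485 / 0.678 = 18410 C
t = 18410 / 18.9 = 974.1 s = 0.271 h

0.271 h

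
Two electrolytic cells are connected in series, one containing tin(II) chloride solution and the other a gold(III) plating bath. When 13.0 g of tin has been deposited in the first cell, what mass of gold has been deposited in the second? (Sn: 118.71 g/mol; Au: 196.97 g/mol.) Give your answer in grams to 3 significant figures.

14.4 g

n(Sn) = 13.0 / 118.71 = 0.1095 mol
Sn²⁺ + 2e⁻ → Sn, so n(e⁻) = 2 × 0.1095 = 0.2190 mol
Since the cells are in series, n(e⁻) in the Au cell is also 0.2190 mol.
Au³⁺ + 3e⁻ → Au, so n(Au) = 0.2190 / 3 = 0.07300 mol
m(Au) = 0.07300 × 196.97 = 14.4 g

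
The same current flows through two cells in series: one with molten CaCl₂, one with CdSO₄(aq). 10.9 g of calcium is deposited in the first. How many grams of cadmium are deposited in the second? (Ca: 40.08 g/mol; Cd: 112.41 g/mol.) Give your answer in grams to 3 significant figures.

30.6 g

n(Ca) = 10.9 / 40.08 = 0.2720 mol
Ca²⁺ + 2e⁻ → Ca, so n(e⁻) = 2 × 0.2720 = 0.5440 mol
Same current for the same time ⇒ same n(e⁻) = 0.5440 mol in both cells.
Cd²⁺ + 2e⁻ → Cd, so n(Cd) = 0.5440 / 2 = 0.2720 mol
m(Cd) = 0.2720 × 112.41 = 30.6 g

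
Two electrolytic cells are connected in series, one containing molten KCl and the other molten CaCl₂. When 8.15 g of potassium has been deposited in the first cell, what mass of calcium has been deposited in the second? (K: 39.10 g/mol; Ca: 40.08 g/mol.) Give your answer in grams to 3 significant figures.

n(K) = 8.15 / 39.10 = 0.2084 mol
K⁺ + e⁻ → K, so n(e⁻) = 0.2084 mol
Since the cells are in series, n(e⁻) in the Ca cell is also 0.2084 mol.
Ca²⁺ + 2e⁻ → Ca, so n(Ca) = 0.2084 / 2 = 0.1042 mol
m(Ca) = 0.1042 × 40.08 = 4.18 g

4.18 g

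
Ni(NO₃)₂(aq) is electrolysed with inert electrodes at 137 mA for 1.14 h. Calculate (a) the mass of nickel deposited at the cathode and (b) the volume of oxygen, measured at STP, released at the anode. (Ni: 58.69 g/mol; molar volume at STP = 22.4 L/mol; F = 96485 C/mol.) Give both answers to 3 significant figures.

Q = 0.137 × 4104 = 562.2 C; n(e⁻) = 562.2 / 96485 = 0.005827 mol
Cathode: Ni²⁺ + 2e⁻ → Ni → n(Ni) = 0.005827/2 = 0.002914 mol → 0.171 g
Anode: 2H₂O → O₂ + 4H⁺ + 4e⁻ → n(O₂) = 0.005827/4 = 0.001457 mol → 0.0326 L

0.171 g Ni; 0.0326 L O₂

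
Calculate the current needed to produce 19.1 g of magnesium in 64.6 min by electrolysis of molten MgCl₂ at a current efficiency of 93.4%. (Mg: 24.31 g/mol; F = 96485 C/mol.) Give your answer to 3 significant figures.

n(Mg) = 19.1 / 24.31 = 0.7857 mol
Mg²⁺ + 2e⁻ → Mg, so n(e⁻) = 2 × 0.7857 = 1.571 mol
Q = 1.571 × 96485 / 0.934 = 1.623×10^5 C
I = Q / t = 1.623×10^5 / 3876 s = 41.9 A

41.9 A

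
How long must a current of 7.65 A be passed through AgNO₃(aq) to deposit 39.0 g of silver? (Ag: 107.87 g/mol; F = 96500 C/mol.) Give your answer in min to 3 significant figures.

n(Ag) = 39.0 / 107.87 = 0.3615 mol
Ag⁺ + e⁻ → Ag, so n(e⁻) = 0.3615 mol
Q = 0.3615 × 96500 = 34880 C
t = Q / I = 34880 / 7.65 = 4559 s = 76.0 min

76.0 min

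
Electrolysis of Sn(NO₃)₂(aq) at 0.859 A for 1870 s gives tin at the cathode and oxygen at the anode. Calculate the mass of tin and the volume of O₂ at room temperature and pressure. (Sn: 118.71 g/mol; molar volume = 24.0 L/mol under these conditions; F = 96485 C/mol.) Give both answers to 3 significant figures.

Q = 0.859 × 1870 = 1606 C; n(e⁻) = 1606 / 96485 = 0.01665 mol
Cathode: Sn²⁺ + 2e⁻ → Sn → n(Sn) = 0.01665/2 = 0.008325 mol → 0.988 g
Anode: 2H₂O → O₂ + 4H⁺ + 4e⁻ → n(O₂) = 0.01665/4 = 0.004163 mol → 0.0999 L

0.988 g Sn; 0.0999 L O₂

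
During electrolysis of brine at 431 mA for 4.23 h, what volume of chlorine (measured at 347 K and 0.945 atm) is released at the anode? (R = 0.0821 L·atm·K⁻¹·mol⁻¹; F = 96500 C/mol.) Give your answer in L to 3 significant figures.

1.03 L

Charge passed = 0.431 × 15228 = 6563 C
n(e⁻) = 6563 / 96500 = 0.06801 mol
2Cl⁻ → Cl₂ + 2e⁻, so n(Cl₂) = 0.06801 / 2 = 0.03401 mol
V = nRT/P = 0.03401 × 0.0821 × 347 / 0.945 = 1.025 L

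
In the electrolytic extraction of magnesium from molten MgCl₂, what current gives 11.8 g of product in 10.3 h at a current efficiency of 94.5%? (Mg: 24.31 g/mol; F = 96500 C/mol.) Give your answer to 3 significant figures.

2.67 A

n(Mg) = 11.8 / 24.31 = 0.4854 mol
Mg²⁺ + 2e⁻ → Mg, so n(e⁻) = 2 × 0.4854 = 0.9708 mol
Q = 0.9708 × 96500 / 0.945 = 99130 C
I = Q / t = 99130 / 37080 s = 2.67 A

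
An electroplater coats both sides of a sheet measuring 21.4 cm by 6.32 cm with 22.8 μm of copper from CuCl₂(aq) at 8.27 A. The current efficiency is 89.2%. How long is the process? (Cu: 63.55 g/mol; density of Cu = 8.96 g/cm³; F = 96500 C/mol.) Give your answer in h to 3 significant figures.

0.632 h

Plated area = 2 × 21.4 × 6.32 = 270.5 cm²
Volume = 270.5 × 22.8×10⁻⁴ cm = 0.6167 cm³
m(Cu) = 0.6167 × 8.96 = 5.526 g
n(Cu) = 5.526 / 63.55 = 0.08696 mol; n(e⁻) = 2 × 0.08696 = 0.1739 mol
Q = 0.1739 × 96500 / 0.892 = 18810 C
t = 18810 / 8.27 = 2274 s = 0.632 h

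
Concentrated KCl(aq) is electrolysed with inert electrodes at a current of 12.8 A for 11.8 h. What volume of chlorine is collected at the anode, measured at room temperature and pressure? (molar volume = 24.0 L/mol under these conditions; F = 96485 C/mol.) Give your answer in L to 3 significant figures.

67.6 L

Charge passed = 12.8 × 42480 = 5.437×10^5 C
n(e⁻) = 5.437×10^5 / 96485 = 5.635 mol
2Cl⁻ → Cl₂ + 2e⁻, so n(Cl₂) = 5.635 / 2 = 2.818 mol
V = 2.818 × 24.0 = 67.63 L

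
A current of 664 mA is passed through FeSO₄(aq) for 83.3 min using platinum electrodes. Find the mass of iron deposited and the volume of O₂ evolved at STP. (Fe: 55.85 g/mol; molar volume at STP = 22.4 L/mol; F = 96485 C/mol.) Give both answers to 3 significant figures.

Q = 0.664 × 4998 = 3319 C; n(e⁻) = 3319 / 96485 = 0.03440 mol
Cathode: Fe²⁺ + 2e⁻ → Fe → n(Fe) = 0.03440/2 = 0.01720 mol → 0.961 g
Anode: 2H₂O → O₂ + 4H⁺ + 4e⁻ → n(O₂) = 0.03440/4 = 0.008600 mol → 0.193 L

0.961 g Fe; 0.193 L O₂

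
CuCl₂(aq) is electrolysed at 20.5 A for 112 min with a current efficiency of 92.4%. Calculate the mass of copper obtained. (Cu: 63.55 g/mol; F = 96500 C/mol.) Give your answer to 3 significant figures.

41.9 g

Q = 20.5 × 6720 = 1.378×10^5 C
n(e⁻) = 1.378×10^5 / 96500 = 1.428 mol
Cu²⁺ + 2e⁻ → Cu, so theoretical m(Cu) = 0.7140 × 63.55 = 45.37 g
Actual mass = 92.4% × 45.37 = 41.9 g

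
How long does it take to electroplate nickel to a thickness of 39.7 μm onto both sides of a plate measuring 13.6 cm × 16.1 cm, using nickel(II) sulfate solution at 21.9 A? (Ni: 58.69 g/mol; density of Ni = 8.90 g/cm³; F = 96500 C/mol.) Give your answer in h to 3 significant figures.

0.645 h

Plated area = 2 × 13.6 × 16.1 = 437.9 cm²
Volume = 437.9 × 39.7×10⁻⁴ cm = 1.738 cm³
m(Ni) = 1.738 × 8.90 = 15.47 g
n(Ni) = 15.47 / 58.69 = 0.2636 mol; n(e⁻) = 2 × 0.2636 = 0.5272 mol
Q = 0.5272 × 96500 = 50870 C
t = 50870 / 21.9 = 2323 s = 0.645 h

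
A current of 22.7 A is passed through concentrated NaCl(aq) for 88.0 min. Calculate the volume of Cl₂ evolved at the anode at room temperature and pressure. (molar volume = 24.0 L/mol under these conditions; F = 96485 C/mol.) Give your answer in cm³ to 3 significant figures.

Charge passed = 22.7 × 5280 = 1.199×10^5 C
Moles of electrons = 1.199×10^5 / 96485 = 1.243 mol
2Cl⁻ → Cl₂ + 2e⁻, so n(Cl₂) = 1.243 / 2 = 0.6215 mol
V = 0.6215 × 24.0 = 14.92 L
= 14900 cm³

14900 cm³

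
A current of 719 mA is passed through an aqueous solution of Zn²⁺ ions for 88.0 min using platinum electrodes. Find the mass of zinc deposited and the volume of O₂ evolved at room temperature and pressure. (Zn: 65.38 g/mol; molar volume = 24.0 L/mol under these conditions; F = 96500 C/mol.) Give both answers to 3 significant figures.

1.29 g Zn; 0.236 L O₂

Q = 0.719 × 5280 = 3796 C; n(e⁻) = 3796 / 96500 = 0.03934 mol
Cathode: Zn²⁺ + 2e⁻ → Zn → n(Zn) = 0.03934/2 = 0.01967 mol → 1.29 g
Anode: 2H₂O → O₂ + 4H⁺ + 4e⁻ → n(O₂) = 0.03934/4 = 0.009835 mol → 0.236 L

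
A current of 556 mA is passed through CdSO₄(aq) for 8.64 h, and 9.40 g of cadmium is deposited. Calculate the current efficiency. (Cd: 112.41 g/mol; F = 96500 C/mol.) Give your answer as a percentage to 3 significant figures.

93.3%

Q = 0.556 × 31104 = 17290 C
n(e⁻) = 17290 / 96500 = 0.1792 mol
Cd²⁺ + 2e⁻ → Cd, so theoretical n(Cd) = 0.08960 mol → 10.07 g
Efficiency = 9.40 / 10.07 = 0.9335 = 93.3%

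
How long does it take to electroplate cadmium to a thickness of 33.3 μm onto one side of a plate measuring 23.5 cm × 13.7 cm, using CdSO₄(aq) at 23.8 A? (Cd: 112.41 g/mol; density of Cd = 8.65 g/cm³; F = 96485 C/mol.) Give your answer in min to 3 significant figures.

11.1 min

Plated area = 23.5 × 13.7 = 322.0 cm²
Volume = 322.0 × 33.3×10⁻⁴ cm = 1.072 cm³
m(Cd) = 1.072 × 8.65 = 9.273 g
n(Cd) = 9.273 / 112.41 = 0.08249 mol; n(e⁻) = 2 × 0.08249 = 0.1650 mol
Q = 0.1650 × 96485 = 15920 C
t = 15920 / 23.8 = 668.9 s = 11.1 min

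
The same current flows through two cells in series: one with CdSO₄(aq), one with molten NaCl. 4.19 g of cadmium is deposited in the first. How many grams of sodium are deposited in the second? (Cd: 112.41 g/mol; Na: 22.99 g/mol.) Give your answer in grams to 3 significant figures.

n(Cd) = 4.19 / 112.41 = 0.03727 mol
Cd²⁺ + 2e⁻ → Cd, so n(e⁻) = 2 × 0.03727 = 0.07454 mol
The cells are in series, so the same charge (and hence the same n(e⁻) = 0.07454 mol) passes through both.
Na⁺ + e⁻ → Na, so n(Na) = 0.07454 mol
m(Na) = 0.07454 × 22.99 = 1.71 g

1.71 g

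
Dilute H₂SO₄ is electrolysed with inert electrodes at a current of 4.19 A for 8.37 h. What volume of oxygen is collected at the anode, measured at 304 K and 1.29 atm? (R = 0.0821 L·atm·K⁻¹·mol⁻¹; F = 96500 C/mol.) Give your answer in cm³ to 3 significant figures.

Q = 4.19 A × 30132 s = 1.263×10^5 C
Moles of electrons = 1.263×10^5 / 96500 = 1.309 mol
2H₂O → O₂ + 4H⁺ + 4e⁻, so n(O₂) = 1.309 / 4 = 0.3273 mol
V = nRT/P = 0.3273 × 0.0821 × 304 / 1.29 = 6.332 L
= 6330 cm³

6330 cm³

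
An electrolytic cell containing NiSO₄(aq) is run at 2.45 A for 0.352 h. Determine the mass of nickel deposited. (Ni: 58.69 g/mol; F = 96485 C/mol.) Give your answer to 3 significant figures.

Q = 2.45 A × 1267.2 s = 3105 C
n(e⁻) = Q/F = 3105/96485 = 0.03218 mol
Ni²⁺ + 2e⁻ → Ni, so n(Ni) = 0.03218 / 2 = 0.01609 mol
m = 0.01609 × 58.69 = 0.944 g

0.944 g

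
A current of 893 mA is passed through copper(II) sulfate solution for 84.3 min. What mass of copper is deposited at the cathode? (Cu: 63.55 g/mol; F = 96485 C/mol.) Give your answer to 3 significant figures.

1.49 g

Q = It = 0.893 × 5058 = 4517 C
n(e⁻) = Q/F = 4517/96485 = 0.04682 mol
Cu²⁺ + 2e⁻ → Cu, so n(Cu) = 0.04682 / 2 = 0.02341 mol
m = 0.02341 × 63.55 = 1.49 g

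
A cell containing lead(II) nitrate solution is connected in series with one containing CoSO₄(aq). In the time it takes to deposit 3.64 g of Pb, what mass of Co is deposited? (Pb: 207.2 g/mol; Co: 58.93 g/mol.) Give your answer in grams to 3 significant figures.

1.04 g

n(Pb) = 3.64 / 207.2 = 0.01757 mol
Pb²⁺ + 2e⁻ → Pb, so n(e⁻) = 2 × 0.01757 = 0.03514 mol
Since the cells are in series, n(e⁻) in the Co cell is also 0.03514 mol.
Co²⁺ + 2e⁻ → Co, so n(Co) = 0.03514 / 2 = 0.01757 mol
m(Co) = 0.01757 × 58.93 = 1.04 g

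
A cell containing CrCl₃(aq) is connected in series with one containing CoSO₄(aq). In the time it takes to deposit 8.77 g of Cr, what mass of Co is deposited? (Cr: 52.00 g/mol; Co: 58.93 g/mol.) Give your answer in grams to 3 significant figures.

n(Cr) = 8.77 / 52.00 = 0.1687 mol
Cr³⁺ + 3e⁻ → Cr, so n(e⁻) = 3 × 0.1687 = 0.5061 mol
Since the cells are in series, n(e⁻) in the Co cell is also 0.5061 mol.
Co²⁺ + 2e⁻ → Co, so n(Co) = 0.5061 / 2 = 0.2531 mol
m(Co) = 0.2531 × 58.93 = 14.9 g

14.9 g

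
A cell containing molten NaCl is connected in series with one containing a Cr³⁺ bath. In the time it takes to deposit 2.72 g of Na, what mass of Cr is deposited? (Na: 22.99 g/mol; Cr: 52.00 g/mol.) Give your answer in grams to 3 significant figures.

n(Na) = 2.72 / 22.99 = 0.1183 mol
Na⁺ + e⁻ → Na, so n(e⁻) = 0.1183 mol
Same current for the same time ⇒ same n(e⁻) = 0.1183 mol in both cells.
Cr³⁺ + 3e⁻ → Cr, so n(Cr) = 0.1183 / 3 = 0.03943 mol
m(Cr) = 0.03943 × 52.00 = 2.05 g

2.05 g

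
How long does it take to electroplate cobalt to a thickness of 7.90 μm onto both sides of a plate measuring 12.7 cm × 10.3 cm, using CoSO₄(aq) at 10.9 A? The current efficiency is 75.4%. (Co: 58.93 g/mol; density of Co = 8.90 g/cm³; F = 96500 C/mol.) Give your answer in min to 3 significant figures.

12.2 min

Plated area = 2 × 12.7 × 10.3 = 261.6 cm²
Volume = 261.6 × 7.90×10⁻⁴ cm = 0.2067 cm³
m(Co) = 0.2067 × 8.90 = 1.840 g
n(Co) = 1.840 / 58.93 = 0.03122 mol; n(e⁻) = 2 × 0.03122 = 0.06244 mol
Q = 0.06244 × 96500 / 0.754 = 7991 C
t = 7991 / 10.9 = 733.1 s = 12.2 min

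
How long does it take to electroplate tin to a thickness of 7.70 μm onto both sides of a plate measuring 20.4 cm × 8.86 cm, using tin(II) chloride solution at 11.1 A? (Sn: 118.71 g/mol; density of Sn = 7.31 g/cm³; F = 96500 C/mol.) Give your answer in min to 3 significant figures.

Plated area = 2 × 20.4 × 8.86 = 361.5 cm²
Volume = 361.5 × 7.70×10⁻⁴ cm = 0.2784 cm³
m(Sn) = 0.2784 × 7.31 = 2.035 g
n(Sn) = 2.035 / 118.71 = 0.01714 mol; n(e⁻) = 2 × 0.01714 = 0.03428 mol
Q = 0.03428 × 96500 = 3308 C
t = 3308 / 11.1 = 298.0 s = 4.97 min

4.97 min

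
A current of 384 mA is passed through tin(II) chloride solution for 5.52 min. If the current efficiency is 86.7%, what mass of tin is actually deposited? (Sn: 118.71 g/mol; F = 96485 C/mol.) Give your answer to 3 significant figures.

0.0678 g

Q = 0.384 × 331.2 = 127.2 C
n(e⁻) = 127.2 / 96485 = 0.001318 mol
Sn²⁺ + 2e⁻ → Sn, so theoretical m(Sn) = 6.590×10^-4 × 118.71 = 0.07823 g
Actual mass = 86.7% × 0.07823 = 0.0678 g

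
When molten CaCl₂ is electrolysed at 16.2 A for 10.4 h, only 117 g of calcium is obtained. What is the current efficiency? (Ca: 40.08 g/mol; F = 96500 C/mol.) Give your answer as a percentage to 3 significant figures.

92.9%

Q = 16.2 × 37440 = 6.065×10^5 C
n(e⁻) = 6.065×10^5 / 96500 = 6.285 mol
Ca²⁺ + 2e⁻ → Ca, so theoretical n(Ca) = 3.143 mol → 126.0 g
Efficiency = 117 / 126.0 = 0.9286 = 92.9%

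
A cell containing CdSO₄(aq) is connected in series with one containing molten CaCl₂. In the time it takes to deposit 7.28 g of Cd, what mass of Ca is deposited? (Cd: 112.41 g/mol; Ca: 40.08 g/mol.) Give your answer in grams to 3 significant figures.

2.60 g

n(Cd) = 7.28 / 112.41 = 0.06476 mol
Cd²⁺ + 2e⁻ → Cd, so n(e⁻) = 2 × 0.06476 = 0.1295 mol
Since the cells are in series, n(e⁻) in the Ca cell is also 0.1295 mol.
Ca²⁺ + 2e⁻ → Ca, so n(Ca) = 0.1295 / 2 = 0.06475 mol
m(Ca) = 0.06475 × 40.08 = 2.60 g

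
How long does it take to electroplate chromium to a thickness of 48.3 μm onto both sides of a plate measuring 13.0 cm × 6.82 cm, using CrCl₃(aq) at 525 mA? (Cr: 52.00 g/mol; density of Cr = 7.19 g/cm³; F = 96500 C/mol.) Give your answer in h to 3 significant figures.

18.1 h

Plated area = 2 × 13.0 × 6.82 = 177.3 cm²
Volume = 177.3 × 48.3×10⁻⁴ cm = 0.8564 cm³
m(Cr) = 0.8564 × 7.19 = 6.158 g
n(Cr) = 6.158 / 52.00 = 0.1184 mol; n(e⁻) = 3 × 0.1184 = 0.3552 mol
Q = 0.3552 × 96500 = 34280 C
t = 34280 / 0.525 = 65300 s = 18.1 h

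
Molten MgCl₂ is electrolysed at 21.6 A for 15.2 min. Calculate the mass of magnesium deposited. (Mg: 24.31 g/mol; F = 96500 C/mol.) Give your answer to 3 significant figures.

2.48 g

Q = 21.6 A × 912 s = 19700 C
n(e⁻) = Q/F = 19700/96500 = 0.2041 mol
Mg²⁺ + 2e⁻ → Mg, so n(Mg) = 0.2041 / 2 = 0.1021 mol
m = 0.1021 × 24.31 = 2.48 g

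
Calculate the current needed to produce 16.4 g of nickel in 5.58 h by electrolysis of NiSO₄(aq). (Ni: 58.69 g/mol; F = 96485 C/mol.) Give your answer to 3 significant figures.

n(Ni) = 16.4 / 58.69 = 0.2794 mol
Ni²⁺ + 2e⁻ → Ni, so n(e⁻) = 2 × 0.2794 = 0.5588 mol
Q = 0.5588 × 96485 = 53920 C
I = Q / t = 53920 / 20088 s = 2.68 A

2.68 A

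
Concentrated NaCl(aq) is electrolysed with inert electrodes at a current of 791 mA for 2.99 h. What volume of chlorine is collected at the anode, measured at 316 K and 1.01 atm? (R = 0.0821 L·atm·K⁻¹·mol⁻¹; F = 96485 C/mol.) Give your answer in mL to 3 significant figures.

Q = 0.791 A × 10764 s = 8514 C
n(e⁻) = 8514 / 96485 = 0.08824 mol
2Cl⁻ → Cl₂ + 2e⁻, so n(Cl₂) = 0.08824 / 2 = 0.04412 mol
V = nRT/P = 0.04412 × 0.0821 × 316 / 1.01 = 1.133 L
= 1130 mL

1130 mL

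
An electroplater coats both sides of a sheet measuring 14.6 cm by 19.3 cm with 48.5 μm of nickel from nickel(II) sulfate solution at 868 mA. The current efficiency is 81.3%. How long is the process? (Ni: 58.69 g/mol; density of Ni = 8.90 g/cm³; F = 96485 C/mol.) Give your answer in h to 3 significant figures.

31.5 h

Plated area = 2 × 14.6 × 19.3 = 563.6 cm²
Volume = 563.6 × 48.5×10⁻⁴ cm = 2.733 cm³
m(Ni) = 2.733 × 8.90 = 24.32 g
n(Ni) = 24.32 / 58.69 = 0.4144 mol; n(e⁻) = 2 × 0.4144 = 0.8288 mol
Q = 0.8288 × 96485 / 0.813 = 98360 C
t = 98360 / 0.868 = 1.133×10^5 s = 31.5 h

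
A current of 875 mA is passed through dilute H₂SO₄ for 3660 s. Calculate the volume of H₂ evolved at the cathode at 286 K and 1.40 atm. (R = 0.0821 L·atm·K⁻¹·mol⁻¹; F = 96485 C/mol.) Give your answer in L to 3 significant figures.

0.278 L

Charge passed = 0.875 × 3660 = 3203 C
n(e⁻) = Q/F = 3203/96485 = 0.03320 mol
2H⁺ + 2e⁻ → H₂, so n(H₂) = 0.03320 / 2 = 0.01660 mol
V = nRT/P = 0.01660 × 0.0821 × 286 / 1.40 = 0.2784 L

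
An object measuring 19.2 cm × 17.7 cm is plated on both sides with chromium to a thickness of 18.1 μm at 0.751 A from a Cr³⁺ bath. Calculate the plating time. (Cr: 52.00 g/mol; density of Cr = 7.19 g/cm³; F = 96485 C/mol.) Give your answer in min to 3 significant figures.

1090 min

Plated area = 2 × 19.2 × 17.7 = 679.7 cm²
Volume = 679.7 × 18.1×10⁻⁴ cm = 1.230 cm³
m(Cr) = 1.230 × 7.19 = 8.844 g
n(Cr) = 8.844 / 52.00 = 0.1701 mol; n(e⁻) = 3 × 0.1701 = 0.5103 mol
Q = 0.5103 × 96485 = 49240 C
t = 49240 / 0.751 = 65570 s = 1090 min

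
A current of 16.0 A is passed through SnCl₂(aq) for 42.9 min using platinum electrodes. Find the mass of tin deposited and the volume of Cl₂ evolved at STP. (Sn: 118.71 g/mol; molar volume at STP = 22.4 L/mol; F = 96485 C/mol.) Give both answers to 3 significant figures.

Q = 16.0 × 2574 = 41180 C; n(e⁻) = 41180 / 96485 = 0.4268 mol
Cathode: Sn²⁺ + 2e⁻ → Sn → n(Sn) = 0.4268/2 = 0.2134 mol → 25.3 g
Anode: 2Cl⁻ → Cl₂ + 2e⁻ → n(Cl₂) = 0.4268/2 = 0.2134 mol → 4.78 L

25.3 g Sn; 4.78 L Cl₂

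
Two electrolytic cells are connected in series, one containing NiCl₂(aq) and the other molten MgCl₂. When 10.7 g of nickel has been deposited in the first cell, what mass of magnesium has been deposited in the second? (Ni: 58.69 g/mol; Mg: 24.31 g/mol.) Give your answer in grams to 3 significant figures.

4.43 g

n(Ni) = 10.7 / 58.69 = 0.1823 mol
Ni²⁺ + 2e⁻ → Ni, so n(e⁻) = 2 × 0.1823 = 0.3646 mol
Same current for the same time ⇒ same n(e⁻) = 0.3646 mol in both cells.
Mg²⁺ + 2e⁻ → Mg, so n(Mg) = 0.3646 / 2 = 0.1823 mol
m(Mg) = 0.1823 × 24.31 = 4.43 g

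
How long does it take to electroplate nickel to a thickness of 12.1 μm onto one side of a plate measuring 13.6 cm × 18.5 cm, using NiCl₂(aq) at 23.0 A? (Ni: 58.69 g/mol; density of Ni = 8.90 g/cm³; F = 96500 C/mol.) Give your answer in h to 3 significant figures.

0.108 h

Plated area = 13.6 × 18.5 = 251.6 cm²
Volume = 251.6 × 12.1×10⁻⁴ cm = 0.3044 cm³
m(Ni) = 0.3044 × 8.90 = 2.709 g
n(Ni) = 2.709 / 58.69 = 0.04616 mol; n(e⁻) = 2 × 0.04616 = 0.09232 mol
Q = 0.09232 × 96500 = 8909 C
t = 8909 / 23.0 = 387.3 s = 0.108 h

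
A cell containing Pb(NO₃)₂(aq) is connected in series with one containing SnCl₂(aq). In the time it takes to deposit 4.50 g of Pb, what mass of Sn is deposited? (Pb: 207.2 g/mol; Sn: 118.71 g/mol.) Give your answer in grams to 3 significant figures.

n(Pb) = 4.50 / 207.2 = 0.02172 mol
Pb²⁺ + 2e⁻ → Pb, so n(e⁻) = 2 × 0.02172 = 0.04344 mol
In series, the same 0.04344 mol of electrons flows through the second cell.
Sn²⁺ + 2e⁻ → Sn, so n(Sn) = 0.04344 / 2 = 0.02172 mol
m(Sn) = 0.02172 × 118.71 = 2.58 g

2.58 g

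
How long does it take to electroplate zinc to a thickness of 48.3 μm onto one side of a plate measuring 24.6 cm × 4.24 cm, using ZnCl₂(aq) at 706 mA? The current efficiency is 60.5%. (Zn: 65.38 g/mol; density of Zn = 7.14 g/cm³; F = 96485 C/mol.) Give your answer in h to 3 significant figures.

Plated area = 24.6 × 4.24 = 104.3 cm²
Volume = 104.3 × 48.3×10⁻⁴ cm = 0.5038 cm³
m(Zn) = 0.5038 × 7.14 = 3.597 g
n(Zn) = 3.597 / 65.38 = 0.05502 mol; n(e⁻) = 2 × 0.05502 = 0.1100 mol
Q = 0.1100 × 96485 / 0.605 = 17540 C
t = 17540 / 0.706 = 24840 s = 6.90 h

6.90 h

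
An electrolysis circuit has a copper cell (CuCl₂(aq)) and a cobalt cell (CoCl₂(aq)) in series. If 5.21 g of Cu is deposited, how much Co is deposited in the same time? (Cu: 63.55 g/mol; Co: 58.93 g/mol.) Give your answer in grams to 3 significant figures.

n(Cu) = 5.21 / 63.55 = 0.08198 mol
Cu²⁺ + 2e⁻ → Cu, so n(e⁻) = 2 × 0.08198 = 0.1640 mol
Since the cells are in series, n(e⁻) in the Co cell is also 0.1640 mol.
Co²⁺ + 2e⁻ → Co, so n(Co) = 0.1640 / 2 = 0.08200 mol
m(Co) = 0.08200 × 58.93 = 4.83 g

4.83 g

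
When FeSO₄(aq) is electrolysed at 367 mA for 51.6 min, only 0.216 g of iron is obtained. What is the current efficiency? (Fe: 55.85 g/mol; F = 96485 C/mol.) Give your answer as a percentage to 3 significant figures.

65.7%

Q = 0.367 × 3096 = 1136 C
n(e⁻) = 1136 / 96485 = 0.01177 mol
Fe²⁺ + 2e⁻ → Fe, so theoretical n(Fe) = 0.005885 mol → 0.3287 g
Efficiency = 0.216 / 0.3287 = 0.6571 = 65.7%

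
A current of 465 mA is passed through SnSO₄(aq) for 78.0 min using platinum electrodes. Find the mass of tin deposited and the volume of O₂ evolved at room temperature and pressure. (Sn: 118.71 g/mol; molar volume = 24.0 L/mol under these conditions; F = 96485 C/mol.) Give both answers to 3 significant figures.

1.34 g Sn; 0.135 L O₂

Q = 0.465 × 4680 = 2176 C; n(e⁻) = 2176 / 96485 = 0.02255 mol
Cathode: Sn²⁺ + 2e⁻ → Sn → n(Sn) = 0.02255/2 = 0.01128 mol → 1.34 g
Anode: 2H₂O → O₂ + 4H⁺ + 4e⁻ → n(O₂) = 0.02255/4 = 0.005638 mol → 0.135 L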